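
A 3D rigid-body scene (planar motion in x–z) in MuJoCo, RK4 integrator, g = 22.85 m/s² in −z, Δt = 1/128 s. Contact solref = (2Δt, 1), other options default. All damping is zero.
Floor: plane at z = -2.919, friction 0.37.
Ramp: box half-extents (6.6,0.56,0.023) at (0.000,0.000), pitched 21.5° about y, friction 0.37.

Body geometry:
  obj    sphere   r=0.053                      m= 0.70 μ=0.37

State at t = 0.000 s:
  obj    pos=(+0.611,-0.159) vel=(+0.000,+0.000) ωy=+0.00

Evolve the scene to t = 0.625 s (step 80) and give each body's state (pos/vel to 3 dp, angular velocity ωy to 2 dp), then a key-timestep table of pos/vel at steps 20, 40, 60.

State at t = 0.625 s:
  obj    pos=(+1.698,-0.587) vel=(+3.478,-1.370) ωy=+70.52

Key-timestep trajectory:
   step    t(s)  obj.x    obj.z    obj.vx   obj.vz 
     20  0.1562   +0.679  -0.186  +0.870  -0.343
     40  0.3125   +0.883  -0.266  +1.739  -0.685
     60  0.4688   +1.223  -0.400  +2.609  -1.028


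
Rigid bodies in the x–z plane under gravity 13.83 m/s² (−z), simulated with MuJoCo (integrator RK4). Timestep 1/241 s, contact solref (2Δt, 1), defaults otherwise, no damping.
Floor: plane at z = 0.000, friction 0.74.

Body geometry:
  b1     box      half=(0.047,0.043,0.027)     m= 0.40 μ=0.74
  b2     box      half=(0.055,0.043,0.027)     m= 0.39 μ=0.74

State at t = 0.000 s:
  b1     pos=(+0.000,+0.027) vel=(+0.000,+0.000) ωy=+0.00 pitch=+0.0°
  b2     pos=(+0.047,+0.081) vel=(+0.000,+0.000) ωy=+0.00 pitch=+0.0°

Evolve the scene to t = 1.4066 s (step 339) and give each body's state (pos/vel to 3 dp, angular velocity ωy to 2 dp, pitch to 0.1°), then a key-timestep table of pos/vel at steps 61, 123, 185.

State at t = 1.4066 s:
  b1     pos=(+0.000,+0.027) vel=(+0.000,+0.000) ωy=+0.00 pitch=+0.0°
  b2     pos=(+0.181,+0.027) vel=(+0.000,+0.000) ωy=+0.00 pitch=+180.0°

Key-timestep trajectory:
   step    t(s)  b1.x    b1.z    b1.vx   b1.vz   b2.x    b2.z    b2.vx   b2.vz 
     61  0.2531   +0.000  +0.027  +0.000  +0.000   +0.049  +0.081  +0.028  -0.002
    123  0.5104   +0.000  +0.027  +0.000  +0.000   +0.095  +0.056  +0.455  -0.191
    185  0.7676   +0.000  +0.027  +0.000  +0.000   +0.130  +0.061  +0.098  -0.009


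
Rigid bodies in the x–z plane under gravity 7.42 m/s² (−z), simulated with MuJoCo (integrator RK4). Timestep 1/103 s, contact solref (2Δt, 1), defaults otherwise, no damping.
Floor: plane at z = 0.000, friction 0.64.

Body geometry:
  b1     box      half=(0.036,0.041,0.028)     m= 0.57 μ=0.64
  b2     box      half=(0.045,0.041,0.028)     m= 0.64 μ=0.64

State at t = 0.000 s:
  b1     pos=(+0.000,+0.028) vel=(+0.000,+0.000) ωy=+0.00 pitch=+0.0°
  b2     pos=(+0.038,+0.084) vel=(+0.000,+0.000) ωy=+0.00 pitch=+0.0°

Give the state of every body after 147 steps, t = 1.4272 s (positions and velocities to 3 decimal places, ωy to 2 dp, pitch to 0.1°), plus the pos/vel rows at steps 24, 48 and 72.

State at t = 1.4272 s:
  b1     pos=(+0.000,+0.028) vel=(+0.000,+0.000) ωy=+0.00 pitch=+0.0°
  b2     pos=(+0.078,+0.045) vel=(+0.000,+0.000) ωy=+0.00 pitch=+90.0°

Key-timestep trajectory:
   step    t(s)  b1.x    b1.z    b1.vx   b1.vz   b2.x    b2.z    b2.vx   b2.vz 
     24  0.2330   +0.000  +0.028  +0.000  +0.000   +0.048  +0.081  +0.126  -0.063
     48  0.4660   +0.000  +0.028  +0.000  +0.000   +0.091  +0.051  +0.083  +0.031
     72  0.6990   +0.000  +0.028  +0.000  +0.000   +0.076  +0.045  -0.069  +0.047


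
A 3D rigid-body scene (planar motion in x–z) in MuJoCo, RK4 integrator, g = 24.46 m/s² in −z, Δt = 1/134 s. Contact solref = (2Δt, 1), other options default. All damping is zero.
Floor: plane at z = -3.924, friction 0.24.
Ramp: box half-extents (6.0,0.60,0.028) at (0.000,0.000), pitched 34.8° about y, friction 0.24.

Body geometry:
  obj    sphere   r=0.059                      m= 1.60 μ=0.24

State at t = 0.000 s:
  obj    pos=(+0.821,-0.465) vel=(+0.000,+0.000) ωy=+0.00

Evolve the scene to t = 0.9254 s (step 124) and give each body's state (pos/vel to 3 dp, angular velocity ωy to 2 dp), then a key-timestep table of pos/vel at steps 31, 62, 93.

State at t = 0.9254 s:
  obj    pos=(+4.328,-2.902) vel=(+7.578,-5.267) ωy=+156.32

Key-timestep trajectory:
   step    t(s)  obj.x    obj.z    obj.vx   obj.vz 
     31  0.2313   +1.041  -0.617  +1.895  -1.317
     62  0.4627   +1.698  -1.074  +3.790  -2.634
     93  0.6940   +2.794  -1.836  +5.684  -3.950


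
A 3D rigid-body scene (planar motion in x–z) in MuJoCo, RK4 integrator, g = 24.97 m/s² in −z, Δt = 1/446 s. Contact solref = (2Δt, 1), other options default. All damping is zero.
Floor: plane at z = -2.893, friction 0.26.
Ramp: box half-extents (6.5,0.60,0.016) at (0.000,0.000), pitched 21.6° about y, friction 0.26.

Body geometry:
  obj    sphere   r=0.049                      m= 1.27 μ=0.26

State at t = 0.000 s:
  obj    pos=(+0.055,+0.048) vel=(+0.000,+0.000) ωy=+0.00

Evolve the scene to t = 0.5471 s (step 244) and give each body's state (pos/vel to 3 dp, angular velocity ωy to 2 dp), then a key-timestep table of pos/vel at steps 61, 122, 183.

State at t = 0.5471 s:
  obj    pos=(+0.969,-0.314) vel=(+3.340,-1.322) ωy=+73.30

Key-timestep trajectory:
   step    t(s)  obj.x    obj.z    obj.vx   obj.vz 
     61  0.1368   +0.112  +0.025  +0.835  -0.331
    122  0.2735   +0.283  -0.042  +1.670  -0.661
    183  0.4103   +0.569  -0.155  +2.505  -0.992


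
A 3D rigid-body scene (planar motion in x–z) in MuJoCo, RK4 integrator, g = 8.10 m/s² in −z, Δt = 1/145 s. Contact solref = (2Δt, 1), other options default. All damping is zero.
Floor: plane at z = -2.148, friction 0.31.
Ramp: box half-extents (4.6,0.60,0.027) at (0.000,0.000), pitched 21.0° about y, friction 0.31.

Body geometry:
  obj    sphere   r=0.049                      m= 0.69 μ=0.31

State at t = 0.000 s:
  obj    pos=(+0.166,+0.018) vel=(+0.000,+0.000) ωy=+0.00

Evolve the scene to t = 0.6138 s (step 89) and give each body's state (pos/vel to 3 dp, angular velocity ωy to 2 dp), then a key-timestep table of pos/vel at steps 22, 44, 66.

State at t = 0.6138 s:
  obj    pos=(+0.531,-0.122) vel=(+1.188,-0.456) ωy=+25.96

Key-timestep trajectory:
   step    t(s)  obj.x    obj.z    obj.vx   obj.vz 
     22  0.1517   +0.188  +0.009  +0.294  -0.113
     44  0.3034   +0.255  -0.017  +0.587  -0.226
     66  0.4552   +0.367  -0.059  +0.881  -0.338


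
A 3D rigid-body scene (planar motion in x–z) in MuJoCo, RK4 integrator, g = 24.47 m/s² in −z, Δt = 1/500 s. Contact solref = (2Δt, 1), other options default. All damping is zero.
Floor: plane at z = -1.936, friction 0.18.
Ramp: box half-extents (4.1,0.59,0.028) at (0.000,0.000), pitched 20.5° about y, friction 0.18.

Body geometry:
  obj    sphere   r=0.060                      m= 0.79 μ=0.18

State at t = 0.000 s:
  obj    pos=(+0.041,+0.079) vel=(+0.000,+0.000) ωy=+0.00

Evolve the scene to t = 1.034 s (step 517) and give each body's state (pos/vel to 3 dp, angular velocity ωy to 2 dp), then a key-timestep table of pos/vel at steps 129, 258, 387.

State at t = 1.034 s:
  obj    pos=(+3.106,-1.067) vel=(+5.929,-2.217) ωy=+105.48

Key-timestep trajectory:
   step    t(s)  obj.x    obj.z    obj.vx   obj.vz 
    129  0.2580   +0.232  +0.007  +1.479  -0.553
    258  0.5160   +0.804  -0.207  +2.959  -1.106
    387  0.7740   +1.758  -0.564  +4.438  -1.659


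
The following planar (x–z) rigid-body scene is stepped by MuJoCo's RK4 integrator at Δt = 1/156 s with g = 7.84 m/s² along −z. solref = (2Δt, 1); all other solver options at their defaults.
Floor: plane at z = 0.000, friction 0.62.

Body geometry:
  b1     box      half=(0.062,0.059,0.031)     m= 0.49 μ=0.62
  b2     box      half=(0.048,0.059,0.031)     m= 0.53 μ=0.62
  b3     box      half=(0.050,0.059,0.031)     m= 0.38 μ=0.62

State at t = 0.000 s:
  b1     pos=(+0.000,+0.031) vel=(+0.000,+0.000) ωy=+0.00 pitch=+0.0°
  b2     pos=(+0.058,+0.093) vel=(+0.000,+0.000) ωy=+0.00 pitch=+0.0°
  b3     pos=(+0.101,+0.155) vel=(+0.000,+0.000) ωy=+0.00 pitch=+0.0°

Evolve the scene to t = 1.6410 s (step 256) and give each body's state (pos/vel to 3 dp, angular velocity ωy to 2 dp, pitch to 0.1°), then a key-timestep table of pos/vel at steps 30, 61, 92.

State at t = 1.6410 s:
  b1     pos=(+0.000,+0.031) vel=(+0.000,+0.000) ωy=+0.00 pitch=+0.0°
  b2     pos=(+0.103,+0.048) vel=(+0.000,+0.000) ωy=+0.00 pitch=+90.0°
  b3     pos=(+0.284,+0.031) vel=(+0.000,+0.000) ωy=+0.00 pitch=+180.0°

Key-timestep trajectory:
   step    t(s)  b1.x    b1.z    b1.vx   b1.vz   b2.x    b2.z    b2.vx   b2.vz   b3.x    b3.z    b3.vx   b3.vz 
     30  0.1923   +0.000  +0.031  -0.001  +0.000   +0.071  +0.092  +0.161  -0.042   +0.136  +0.130  +0.376  -0.386
     61  0.3910   +0.000  +0.031  +0.000  +0.000   +0.108  +0.050  +0.025  +0.039   +0.214  +0.055  +0.235  +0.118
     92  0.5897   +0.000  +0.031  +0.000  +0.000   +0.103  +0.048  +0.002  +0.005   +0.256  +0.054  +0.274  -0.131


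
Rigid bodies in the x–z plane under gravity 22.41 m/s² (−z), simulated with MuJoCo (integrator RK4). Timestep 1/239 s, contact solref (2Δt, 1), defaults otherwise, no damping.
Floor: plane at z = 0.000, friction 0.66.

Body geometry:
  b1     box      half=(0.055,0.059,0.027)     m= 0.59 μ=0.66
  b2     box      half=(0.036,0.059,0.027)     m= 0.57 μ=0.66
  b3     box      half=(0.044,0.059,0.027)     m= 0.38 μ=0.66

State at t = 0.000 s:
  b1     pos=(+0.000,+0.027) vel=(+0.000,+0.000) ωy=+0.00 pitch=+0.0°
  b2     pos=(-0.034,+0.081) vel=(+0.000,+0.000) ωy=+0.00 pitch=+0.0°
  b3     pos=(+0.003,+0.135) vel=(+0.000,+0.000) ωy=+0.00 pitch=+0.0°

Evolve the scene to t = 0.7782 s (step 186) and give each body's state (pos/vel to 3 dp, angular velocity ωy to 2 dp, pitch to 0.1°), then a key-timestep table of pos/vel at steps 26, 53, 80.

State at t = 0.7782 s:
  b1     pos=(+0.000,+0.027) vel=(+0.000,+0.000) ωy=+0.00 pitch=+0.0°
  b2     pos=(-0.034,+0.081) vel=(+0.000,+0.000) ωy=+0.00 pitch=+0.0°
  b3     pos=(+0.113,+0.027) vel=(+0.000,+0.000) ωy=+0.00 pitch=+180.0°

Key-timestep trajectory:
   step    t(s)  b1.x    b1.z    b1.vx   b1.vz   b2.x    b2.z    b2.vx   b2.vz   b3.x    b3.z    b3.vx   b3.vz 
     26  0.1088   +0.000  +0.027  +0.000  +0.000   -0.034  +0.081  +0.000  +0.000   +0.006  +0.135  +0.079  -0.012
     53  0.2218   +0.000  +0.027  +0.000  +0.000   -0.034  +0.081  +0.000  +0.000   +0.030  +0.111  +0.317  -0.848
     80  0.3347   +0.000  +0.027  +0.000  +0.000   -0.034  +0.081  +0.000  +0.000   +0.096  +0.074  +0.641  -0.992


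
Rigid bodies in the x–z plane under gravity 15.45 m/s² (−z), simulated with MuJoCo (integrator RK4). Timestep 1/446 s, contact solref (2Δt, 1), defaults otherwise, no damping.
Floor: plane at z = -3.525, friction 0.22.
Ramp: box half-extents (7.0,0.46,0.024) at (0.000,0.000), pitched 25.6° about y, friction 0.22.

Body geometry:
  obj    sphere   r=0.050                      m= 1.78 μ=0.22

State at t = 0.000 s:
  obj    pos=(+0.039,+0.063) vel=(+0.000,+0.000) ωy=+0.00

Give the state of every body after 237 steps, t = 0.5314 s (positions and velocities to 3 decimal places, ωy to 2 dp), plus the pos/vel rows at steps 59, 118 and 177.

State at t = 0.5314 s:
  obj    pos=(+0.646,-0.228) vel=(+2.285,-1.095) ωy=+50.67

Key-timestep trajectory:
   step    t(s)  obj.x    obj.z    obj.vx   obj.vz 
     59  0.1323   +0.077  +0.045  +0.569  -0.273
    118  0.2646   +0.190  -0.009  +1.138  -0.545
    177  0.3969   +0.378  -0.099  +1.707  -0.818


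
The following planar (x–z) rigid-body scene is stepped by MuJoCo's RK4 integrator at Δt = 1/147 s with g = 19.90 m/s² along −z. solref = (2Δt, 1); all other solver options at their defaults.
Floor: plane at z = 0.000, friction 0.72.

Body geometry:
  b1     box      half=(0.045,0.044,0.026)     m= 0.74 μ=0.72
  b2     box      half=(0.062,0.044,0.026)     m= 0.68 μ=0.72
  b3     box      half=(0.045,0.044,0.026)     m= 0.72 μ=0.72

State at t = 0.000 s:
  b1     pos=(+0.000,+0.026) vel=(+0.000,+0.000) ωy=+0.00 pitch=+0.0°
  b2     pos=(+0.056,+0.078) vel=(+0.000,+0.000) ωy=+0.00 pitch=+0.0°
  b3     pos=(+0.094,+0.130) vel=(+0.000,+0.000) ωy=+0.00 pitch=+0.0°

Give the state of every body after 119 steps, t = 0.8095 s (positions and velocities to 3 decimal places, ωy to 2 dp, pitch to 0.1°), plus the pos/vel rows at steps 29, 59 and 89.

State at t = 0.8095 s:
  b1     pos=(-0.001,+0.026) vel=(-0.001,+0.000) ωy=+0.00 pitch=+0.0°
  b2     pos=(+0.069,+0.063) vel=(+0.000,-0.001) ωy=-0.03 pitch=+47.6°
  b3     pos=(+0.250,+0.026) vel=(+0.000,+0.000) ωy=+0.00 pitch=+180.0°

Key-timestep trajectory:
   step    t(s)  b1.x    b1.z    b1.vx   b1.vz   b2.x    b2.z    b2.vx   b2.vz   b3.x    b3.z    b3.vx   b3.vz 
     29  0.1973   +0.000  +0.026  +0.000  +0.000   +0.085  +0.067  +0.091  +0.016   +0.188  +0.048  +0.390  +0.211
     59  0.4014   +0.000  +0.026  +0.000  +0.000   +0.087  +0.067  -0.067  -0.005   +0.250  +0.025  -0.013  +0.031
     89  0.6054   +0.000  +0.026  -0.001  +0.000   +0.069  +0.063  -0.002  +0.001   +0.250  +0.026  +0.000  +0.000


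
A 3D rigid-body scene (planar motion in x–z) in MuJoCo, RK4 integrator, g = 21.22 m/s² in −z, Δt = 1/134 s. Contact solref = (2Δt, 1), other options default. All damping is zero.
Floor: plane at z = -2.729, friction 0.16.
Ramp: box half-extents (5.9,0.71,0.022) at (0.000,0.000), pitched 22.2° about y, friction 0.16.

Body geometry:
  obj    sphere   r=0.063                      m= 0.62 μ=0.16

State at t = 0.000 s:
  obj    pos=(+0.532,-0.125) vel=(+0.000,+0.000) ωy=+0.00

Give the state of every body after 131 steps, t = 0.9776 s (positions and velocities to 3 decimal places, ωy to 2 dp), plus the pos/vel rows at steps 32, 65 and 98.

State at t = 0.9776 s:
  obj    pos=(+3.066,-1.159) vel=(+5.184,-2.116) ωy=+88.83

Key-timestep trajectory:
   step    t(s)  obj.x    obj.z    obj.vx   obj.vz 
     32  0.2388   +0.683  -0.187  +1.267  -0.517
     65  0.4851   +1.156  -0.380  +2.572  -1.050
     98  0.7313   +1.950  -0.704  +3.878  -1.583


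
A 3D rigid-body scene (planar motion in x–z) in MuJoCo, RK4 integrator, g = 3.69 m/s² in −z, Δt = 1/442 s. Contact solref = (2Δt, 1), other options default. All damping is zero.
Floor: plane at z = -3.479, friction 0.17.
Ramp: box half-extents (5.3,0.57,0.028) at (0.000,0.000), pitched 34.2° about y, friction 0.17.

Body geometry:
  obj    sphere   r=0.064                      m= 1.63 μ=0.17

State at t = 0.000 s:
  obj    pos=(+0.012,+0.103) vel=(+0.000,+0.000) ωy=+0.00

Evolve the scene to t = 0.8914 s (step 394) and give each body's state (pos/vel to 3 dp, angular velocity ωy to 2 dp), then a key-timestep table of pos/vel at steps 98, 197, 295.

State at t = 0.8914 s:
  obj    pos=(+0.524,-0.245) vel=(+1.148,-0.778) ωy=+18.05

Key-timestep trajectory:
   step    t(s)  obj.x    obj.z    obj.vx   obj.vz 
     98  0.2217   +0.044  +0.081  +0.286  -0.193
    197  0.4457   +0.140  +0.016  +0.576  -0.386
    295  0.6674   +0.299  -0.092  +0.858  -0.586


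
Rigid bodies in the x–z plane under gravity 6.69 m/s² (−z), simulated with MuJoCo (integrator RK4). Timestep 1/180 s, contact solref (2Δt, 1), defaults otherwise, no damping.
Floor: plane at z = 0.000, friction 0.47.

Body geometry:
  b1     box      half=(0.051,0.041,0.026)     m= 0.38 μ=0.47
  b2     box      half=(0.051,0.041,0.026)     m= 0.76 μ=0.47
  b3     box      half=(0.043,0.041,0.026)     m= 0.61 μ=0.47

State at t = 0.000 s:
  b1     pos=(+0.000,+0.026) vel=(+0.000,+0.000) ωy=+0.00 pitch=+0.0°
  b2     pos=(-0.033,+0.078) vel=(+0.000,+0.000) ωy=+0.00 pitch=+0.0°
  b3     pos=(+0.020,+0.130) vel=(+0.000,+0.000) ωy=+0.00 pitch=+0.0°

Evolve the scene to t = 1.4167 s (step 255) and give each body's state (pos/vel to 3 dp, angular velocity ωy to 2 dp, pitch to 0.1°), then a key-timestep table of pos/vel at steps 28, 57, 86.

State at t = 1.4167 s:
  b1     pos=(+0.000,+0.026) vel=(+0.000,+0.000) ωy=+0.00 pitch=+0.0°
  b2     pos=(-0.033,+0.078) vel=(+0.000,+0.000) ωy=+0.00 pitch=+0.0°
  b3     pos=(+0.124,+0.026) vel=(+0.000,+0.000) ωy=+0.00 pitch=+180.0°

Key-timestep trajectory:
   step    t(s)  b1.x    b1.z    b1.vx   b1.vz   b2.x    b2.z    b2.vx   b2.vz   b3.x    b3.z    b3.vx   b3.vz 
     28  0.1556   +0.000  +0.026  +0.000  +0.000   -0.033  +0.078  +0.000  +0.000   +0.023  +0.129  +0.053  -0.011
     57  0.3167   +0.000  +0.026  +0.000  +0.000   -0.033  +0.078  +0.000  +0.000   +0.042  +0.114  +0.179  -0.331
     86  0.4778   +0.000  +0.026  +0.000  +0.000   -0.033  +0.078  +0.000  +0.000   +0.097  +0.066  +0.394  -0.598


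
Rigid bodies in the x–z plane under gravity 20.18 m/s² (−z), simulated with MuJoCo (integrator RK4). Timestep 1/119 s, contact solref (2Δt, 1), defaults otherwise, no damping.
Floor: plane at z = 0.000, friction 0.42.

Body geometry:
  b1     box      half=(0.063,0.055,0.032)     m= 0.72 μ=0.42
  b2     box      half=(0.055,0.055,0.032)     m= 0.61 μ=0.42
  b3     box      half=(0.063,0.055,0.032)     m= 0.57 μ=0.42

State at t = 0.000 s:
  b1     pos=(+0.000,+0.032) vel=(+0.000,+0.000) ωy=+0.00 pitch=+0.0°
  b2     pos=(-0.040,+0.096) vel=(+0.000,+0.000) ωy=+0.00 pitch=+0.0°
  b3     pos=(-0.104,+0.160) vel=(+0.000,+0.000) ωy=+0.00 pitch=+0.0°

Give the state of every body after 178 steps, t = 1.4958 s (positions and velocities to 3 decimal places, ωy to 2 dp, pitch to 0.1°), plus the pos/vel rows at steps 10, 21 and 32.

State at t = 1.4958 s:
  b1     pos=(+0.000,+0.032) vel=(+0.000,+0.000) ωy=+0.00 pitch=+0.0°
  b2     pos=(-0.040,+0.096) vel=(+0.000,+0.000) ωy=+0.00 pitch=+0.0°
  b3     pos=(-0.143,+0.063) vel=(+0.000,+0.000) ωy=+0.00 pitch=-90.0°

Key-timestep trajectory:
   step    t(s)  b1.x    b1.z    b1.vx   b1.vz   b2.x    b2.z    b2.vx   b2.vz   b3.x    b3.z    b3.vx   b3.vz 
     10  0.0840   +0.000  +0.032  +0.000  +0.003   -0.041  +0.097  -0.018  +0.020   -0.113  +0.155  -0.223  -0.098
     21  0.1765   +0.000  +0.032  +0.001  +0.000   -0.039  +0.095  -0.014  +0.011   -0.141  +0.106  -0.317  -1.310
     32  0.2689   +0.000  +0.032  +0.000  +0.000   -0.040  +0.096  -0.001  +0.000   -0.145  +0.061  +0.053  +0.088


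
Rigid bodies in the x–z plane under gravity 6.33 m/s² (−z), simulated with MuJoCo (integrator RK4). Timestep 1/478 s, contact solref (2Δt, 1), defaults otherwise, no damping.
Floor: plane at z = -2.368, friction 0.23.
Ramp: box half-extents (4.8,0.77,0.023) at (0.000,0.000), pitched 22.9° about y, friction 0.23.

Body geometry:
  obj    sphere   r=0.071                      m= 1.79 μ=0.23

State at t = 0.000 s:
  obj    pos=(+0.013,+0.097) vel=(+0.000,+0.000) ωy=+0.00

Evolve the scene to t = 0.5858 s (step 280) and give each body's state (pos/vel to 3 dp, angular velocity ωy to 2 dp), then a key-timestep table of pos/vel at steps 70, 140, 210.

State at t = 0.5858 s:
  obj    pos=(+0.291,-0.021) vel=(+0.949,-0.401) ωy=+14.51

Key-timestep trajectory:
   step    t(s)  obj.x    obj.z    obj.vx   obj.vz 
     70  0.1464   +0.030  +0.089  +0.237  -0.100
    140  0.2929   +0.082  +0.067  +0.475  -0.201
    210  0.4393   +0.169  +0.031  +0.712  -0.301


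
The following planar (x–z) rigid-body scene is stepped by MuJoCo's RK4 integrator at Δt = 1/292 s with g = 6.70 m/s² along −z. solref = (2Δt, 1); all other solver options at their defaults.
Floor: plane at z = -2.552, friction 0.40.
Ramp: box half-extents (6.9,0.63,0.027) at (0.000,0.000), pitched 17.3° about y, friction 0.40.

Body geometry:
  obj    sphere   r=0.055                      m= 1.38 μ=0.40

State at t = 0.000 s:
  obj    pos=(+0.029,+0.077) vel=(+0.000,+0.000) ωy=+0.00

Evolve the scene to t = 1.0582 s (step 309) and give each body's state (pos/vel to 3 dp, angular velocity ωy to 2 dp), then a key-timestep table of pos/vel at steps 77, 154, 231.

State at t = 1.0582 s:
  obj    pos=(+0.790,-0.160) vel=(+1.438,-0.448) ωy=+27.38

Key-timestep trajectory:
   step    t(s)  obj.x    obj.z    obj.vx   obj.vz 
     77  0.2637   +0.076  +0.062  +0.358  -0.112
    154  0.5274   +0.218  +0.018  +0.717  -0.223
    231  0.7911   +0.454  -0.056  +1.075  -0.335


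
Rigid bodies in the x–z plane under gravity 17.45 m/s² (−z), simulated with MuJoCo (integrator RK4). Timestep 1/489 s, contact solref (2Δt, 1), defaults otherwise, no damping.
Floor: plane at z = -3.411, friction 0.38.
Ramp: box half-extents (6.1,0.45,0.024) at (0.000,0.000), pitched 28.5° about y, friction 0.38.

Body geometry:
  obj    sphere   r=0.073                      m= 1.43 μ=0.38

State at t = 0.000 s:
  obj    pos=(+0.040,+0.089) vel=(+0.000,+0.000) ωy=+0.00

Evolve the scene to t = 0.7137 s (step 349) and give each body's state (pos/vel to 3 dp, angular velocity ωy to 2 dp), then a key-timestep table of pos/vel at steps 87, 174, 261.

State at t = 0.7137 s:
  obj    pos=(+1.371,-0.634) vel=(+3.730,-2.025) ωy=+58.14

Key-timestep trajectory:
   step    t(s)  obj.x    obj.z    obj.vx   obj.vz 
     87  0.1779   +0.123  +0.044  +0.930  -0.505
    174  0.3558   +0.371  -0.091  +1.860  -1.010
    261  0.5337   +0.784  -0.316  +2.790  -1.515


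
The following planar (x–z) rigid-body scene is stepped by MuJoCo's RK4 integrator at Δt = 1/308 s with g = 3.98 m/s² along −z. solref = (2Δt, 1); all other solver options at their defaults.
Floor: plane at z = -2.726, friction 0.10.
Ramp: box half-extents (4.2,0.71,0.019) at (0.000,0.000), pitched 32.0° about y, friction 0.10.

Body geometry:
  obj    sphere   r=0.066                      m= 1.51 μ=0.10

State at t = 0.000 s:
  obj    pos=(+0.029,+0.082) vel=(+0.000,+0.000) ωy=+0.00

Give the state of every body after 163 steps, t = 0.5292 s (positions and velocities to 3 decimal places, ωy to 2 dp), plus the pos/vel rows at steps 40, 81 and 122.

State at t = 0.5292 s:
  obj    pos=(+0.239,-0.049) vel=(+0.792,-0.502) ωy=+6.74

Key-timestep trajectory:
   step    t(s)  obj.x    obj.z    obj.vx   obj.vz 
     40  0.1299   +0.042  +0.074  +0.196  -0.119
     81  0.2630   +0.081  +0.050  +0.395  -0.246
    122  0.3961   +0.147  +0.008  +0.600  -0.362


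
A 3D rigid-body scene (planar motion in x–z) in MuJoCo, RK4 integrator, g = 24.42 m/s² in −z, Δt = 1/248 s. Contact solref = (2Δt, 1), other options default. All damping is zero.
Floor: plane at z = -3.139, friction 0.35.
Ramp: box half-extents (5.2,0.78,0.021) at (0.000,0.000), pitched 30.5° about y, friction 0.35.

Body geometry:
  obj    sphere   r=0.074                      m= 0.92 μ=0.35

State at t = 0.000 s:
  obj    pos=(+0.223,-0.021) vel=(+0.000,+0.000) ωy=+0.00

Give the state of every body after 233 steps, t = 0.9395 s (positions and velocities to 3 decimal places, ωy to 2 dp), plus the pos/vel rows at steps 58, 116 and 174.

State at t = 0.9395 s:
  obj    pos=(+3.590,-2.004) vel=(+7.167,-4.221) ωy=+112.38

Key-timestep trajectory:
   step    t(s)  obj.x    obj.z    obj.vx   obj.vz 
     58  0.2339   +0.432  -0.144  +1.784  -1.051
    116  0.4677   +1.058  -0.513  +3.568  -2.102
    174  0.7016   +2.101  -1.127  +5.352  -3.153


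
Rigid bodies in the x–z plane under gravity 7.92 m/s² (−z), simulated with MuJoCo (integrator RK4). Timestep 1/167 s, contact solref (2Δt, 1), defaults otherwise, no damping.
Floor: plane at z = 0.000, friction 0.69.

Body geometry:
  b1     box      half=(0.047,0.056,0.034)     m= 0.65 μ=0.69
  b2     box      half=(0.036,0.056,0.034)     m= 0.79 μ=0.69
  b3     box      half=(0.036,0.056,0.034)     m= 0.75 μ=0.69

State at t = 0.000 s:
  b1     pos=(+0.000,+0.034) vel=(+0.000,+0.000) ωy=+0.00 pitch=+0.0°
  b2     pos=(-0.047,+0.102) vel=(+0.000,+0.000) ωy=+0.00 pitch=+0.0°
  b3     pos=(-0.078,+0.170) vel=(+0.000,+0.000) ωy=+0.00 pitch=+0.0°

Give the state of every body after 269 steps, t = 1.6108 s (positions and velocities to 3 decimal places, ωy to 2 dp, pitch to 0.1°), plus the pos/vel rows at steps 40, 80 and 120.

State at t = 1.6108 s:
  b1     pos=(+0.000,+0.034) vel=(+0.000,+0.000) ωy=+0.00 pitch=+0.0°
  b2     pos=(-0.088,+0.036) vel=(+0.000,+0.000) ωy=+0.00 pitch=-90.0°
  b3     pos=(-0.188,+0.036) vel=(+0.000,+0.000) ωy=+0.00 pitch=-90.0°

Key-timestep trajectory:
   step    t(s)  b1.x    b1.z    b1.vx   b1.vz   b2.x    b2.z    b2.vx   b2.vz   b3.x    b3.z    b3.vx   b3.vz 
     40  0.2395   +0.000  +0.034  +0.000  +0.000   -0.069  +0.094  -0.210  -0.172   -0.136  +0.126  -0.471  -0.655
     80  0.4790   +0.000  +0.034  +0.000  +0.000   -0.088  +0.036  +0.003  +0.003   -0.213  +0.049  -0.080  +0.016
    120  0.7186   +0.000  +0.034  +0.000  +0.000   -0.088  +0.036  +0.000  +0.000   -0.209  +0.047  +0.138  -0.038


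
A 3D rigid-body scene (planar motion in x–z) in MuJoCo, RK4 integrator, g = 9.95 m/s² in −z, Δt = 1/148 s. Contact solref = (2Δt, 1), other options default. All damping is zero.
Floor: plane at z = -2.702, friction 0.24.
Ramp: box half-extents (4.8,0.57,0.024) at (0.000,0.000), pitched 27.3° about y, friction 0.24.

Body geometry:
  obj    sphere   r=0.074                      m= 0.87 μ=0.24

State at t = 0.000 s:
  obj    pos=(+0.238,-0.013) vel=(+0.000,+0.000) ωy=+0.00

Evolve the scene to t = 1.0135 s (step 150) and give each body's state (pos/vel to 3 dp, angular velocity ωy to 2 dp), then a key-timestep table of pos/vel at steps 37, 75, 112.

State at t = 1.0135 s:
  obj    pos=(+1.726,-0.781) vel=(+2.936,-1.515) ωy=+44.63

Key-timestep trajectory:
   step    t(s)  obj.x    obj.z    obj.vx   obj.vz 
     37  0.2500   +0.329  -0.059  +0.724  -0.374
     75  0.5068   +0.610  -0.205  +1.468  -0.758
    112  0.7568   +1.068  -0.441  +2.192  -1.132


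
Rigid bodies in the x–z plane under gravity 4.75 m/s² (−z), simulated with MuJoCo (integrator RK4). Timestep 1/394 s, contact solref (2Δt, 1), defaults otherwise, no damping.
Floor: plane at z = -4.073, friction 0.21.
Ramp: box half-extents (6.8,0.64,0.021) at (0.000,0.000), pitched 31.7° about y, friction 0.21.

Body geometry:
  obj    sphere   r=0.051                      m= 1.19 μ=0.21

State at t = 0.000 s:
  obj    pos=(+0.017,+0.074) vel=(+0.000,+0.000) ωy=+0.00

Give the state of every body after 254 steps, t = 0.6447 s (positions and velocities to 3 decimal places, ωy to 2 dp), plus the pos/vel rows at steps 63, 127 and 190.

State at t = 0.6447 s:
  obj    pos=(+0.332,-0.121) vel=(+0.978,-0.604) ωy=+22.53

Key-timestep trajectory:
   step    t(s)  obj.x    obj.z    obj.vx   obj.vz 
     63  0.1599   +0.036  +0.062  +0.243  -0.150
    127  0.3223   +0.096  +0.025  +0.489  -0.302
    190  0.4822   +0.193  -0.035  +0.732  -0.452


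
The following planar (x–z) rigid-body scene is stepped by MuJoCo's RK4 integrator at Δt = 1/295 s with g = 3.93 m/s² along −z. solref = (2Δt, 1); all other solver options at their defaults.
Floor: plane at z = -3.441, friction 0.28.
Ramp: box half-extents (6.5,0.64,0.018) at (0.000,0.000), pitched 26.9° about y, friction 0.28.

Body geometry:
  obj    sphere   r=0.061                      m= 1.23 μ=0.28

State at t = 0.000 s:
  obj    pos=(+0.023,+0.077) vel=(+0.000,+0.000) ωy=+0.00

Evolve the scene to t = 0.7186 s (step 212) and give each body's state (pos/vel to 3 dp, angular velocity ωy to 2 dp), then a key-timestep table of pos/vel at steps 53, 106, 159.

State at t = 0.7186 s:
  obj    pos=(+0.315,-0.071) vel=(+0.814,-0.413) ωy=+14.96

Key-timestep trajectory:
   step    t(s)  obj.x    obj.z    obj.vx   obj.vz 
     53  0.1797   +0.041  +0.068  +0.204  -0.103
    106  0.3593   +0.096  +0.040  +0.407  -0.206
    159  0.5390   +0.188  -0.007  +0.611  -0.310


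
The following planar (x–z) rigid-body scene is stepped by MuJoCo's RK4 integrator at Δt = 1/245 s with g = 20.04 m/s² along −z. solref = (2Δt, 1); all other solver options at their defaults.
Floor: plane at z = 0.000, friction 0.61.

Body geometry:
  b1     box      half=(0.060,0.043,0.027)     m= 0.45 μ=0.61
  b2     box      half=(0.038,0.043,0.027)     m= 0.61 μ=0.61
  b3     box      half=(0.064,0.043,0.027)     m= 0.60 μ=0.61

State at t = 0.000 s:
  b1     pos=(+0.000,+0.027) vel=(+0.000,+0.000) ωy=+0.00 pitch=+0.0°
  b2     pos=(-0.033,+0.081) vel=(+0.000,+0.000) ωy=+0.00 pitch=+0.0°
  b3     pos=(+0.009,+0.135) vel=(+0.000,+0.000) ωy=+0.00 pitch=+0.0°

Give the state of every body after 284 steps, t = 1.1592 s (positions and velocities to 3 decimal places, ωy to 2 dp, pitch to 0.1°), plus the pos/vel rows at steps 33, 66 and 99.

State at t = 1.1592 s:
  b1     pos=(+0.000,+0.027) vel=(+0.000,+0.000) ωy=+0.00 pitch=+0.0°
  b2     pos=(-0.033,+0.081) vel=(+0.000,+0.000) ωy=+0.00 pitch=+0.0°
  b3     pos=(+0.154,+0.027) vel=(+0.000,+0.000) ωy=+0.00 pitch=+180.0°

Key-timestep trajectory:
   step    t(s)  b1.x    b1.z    b1.vx   b1.vz   b2.x    b2.z    b2.vx   b2.vz   b3.x    b3.z    b3.vx   b3.vz 
     33  0.1347   +0.000  +0.027  +0.000  +0.000   -0.033  +0.081  -0.001  +0.000   +0.020  +0.131  +0.196  -0.120
     66  0.2694   +0.000  +0.027  +0.000  +0.000   -0.033  +0.081  +0.000  +0.000   +0.053  +0.123  +0.250  -0.021
     99  0.4041   +0.000  +0.027  +0.000  +0.000   -0.033  +0.081  +0.000  +0.000   +0.113  +0.093  +0.620  -0.776


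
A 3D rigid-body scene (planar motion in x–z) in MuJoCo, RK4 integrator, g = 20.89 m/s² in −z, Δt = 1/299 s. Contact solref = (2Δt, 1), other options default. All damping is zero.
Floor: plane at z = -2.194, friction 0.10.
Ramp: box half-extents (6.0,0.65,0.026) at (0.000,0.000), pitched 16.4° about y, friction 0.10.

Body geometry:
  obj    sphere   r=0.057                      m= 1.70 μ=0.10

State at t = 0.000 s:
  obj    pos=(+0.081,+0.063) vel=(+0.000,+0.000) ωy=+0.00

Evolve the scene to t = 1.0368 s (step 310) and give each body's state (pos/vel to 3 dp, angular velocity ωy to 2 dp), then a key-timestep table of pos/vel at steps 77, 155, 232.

State at t = 1.0368 s:
  obj    pos=(+2.253,-0.577) vel=(+4.190,-1.233) ωy=+76.62

Key-timestep trajectory:
   step    t(s)  obj.x    obj.z    obj.vx   obj.vz 
     77  0.2575   +0.215  +0.023  +1.041  -0.306
    155  0.5184   +0.624  -0.097  +2.095  -0.617
    232  0.7759   +1.298  -0.295  +3.136  -0.923


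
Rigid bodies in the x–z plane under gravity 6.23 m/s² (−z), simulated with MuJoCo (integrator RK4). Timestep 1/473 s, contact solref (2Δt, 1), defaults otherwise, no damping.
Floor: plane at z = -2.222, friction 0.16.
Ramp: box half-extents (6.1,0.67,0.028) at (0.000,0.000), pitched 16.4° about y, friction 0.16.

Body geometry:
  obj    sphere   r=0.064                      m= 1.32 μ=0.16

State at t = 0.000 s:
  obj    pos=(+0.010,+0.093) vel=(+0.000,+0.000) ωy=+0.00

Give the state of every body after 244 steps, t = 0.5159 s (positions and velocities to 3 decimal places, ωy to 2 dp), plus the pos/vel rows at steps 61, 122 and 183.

State at t = 0.5159 s:
  obj    pos=(+0.170,+0.046) vel=(+0.622,-0.183) ωy=+10.13

Key-timestep trajectory:
   step    t(s)  obj.x    obj.z    obj.vx   obj.vz 
     61  0.1290   +0.020  +0.090  +0.155  -0.046
    122  0.2579   +0.050  +0.081  +0.311  -0.092
    183  0.3869   +0.100  +0.066  +0.466  -0.137


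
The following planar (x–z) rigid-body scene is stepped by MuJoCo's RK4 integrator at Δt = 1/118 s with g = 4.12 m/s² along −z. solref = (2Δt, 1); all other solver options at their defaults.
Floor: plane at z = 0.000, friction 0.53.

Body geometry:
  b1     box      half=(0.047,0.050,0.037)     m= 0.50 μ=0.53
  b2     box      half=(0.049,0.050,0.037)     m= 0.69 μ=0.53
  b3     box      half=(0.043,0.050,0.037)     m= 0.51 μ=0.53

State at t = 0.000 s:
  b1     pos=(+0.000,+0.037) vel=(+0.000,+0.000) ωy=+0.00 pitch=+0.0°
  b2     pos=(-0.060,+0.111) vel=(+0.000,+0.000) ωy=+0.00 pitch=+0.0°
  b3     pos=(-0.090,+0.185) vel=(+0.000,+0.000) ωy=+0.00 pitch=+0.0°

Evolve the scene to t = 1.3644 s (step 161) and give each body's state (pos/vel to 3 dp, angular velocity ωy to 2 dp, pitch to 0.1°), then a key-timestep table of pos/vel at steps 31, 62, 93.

State at t = 1.3644 s:
  b1     pos=(+0.000,+0.037) vel=(+0.000,+0.000) ωy=+0.00 pitch=+0.0°
  b2     pos=(-0.107,+0.049) vel=(+0.000,+0.000) ωy=+0.00 pitch=-90.0°
  b3     pos=(-0.296,+0.037) vel=(+0.000,+0.000) ωy=+0.00 pitch=+180.0°

Key-timestep trajectory:
   step    t(s)  b1.x    b1.z    b1.vx   b1.vz   b2.x    b2.z    b2.vx   b2.vz   b3.x    b3.z    b3.vx   b3.vz 
     31  0.2627   +0.000  +0.037  +0.000  +0.000   -0.077  +0.099  -0.131  -0.154   -0.141  +0.146  -0.362  -0.447
     62  0.5254   +0.000  +0.037  +0.000  +0.000   -0.121  +0.057  -0.080  +0.037   -0.233  +0.054  -0.202  +0.055
     93  0.7881   +0.000  +0.037  +0.000  +0.000   -0.109  +0.050  +0.182  -0.124   -0.286  +0.043  -0.265  -0.217


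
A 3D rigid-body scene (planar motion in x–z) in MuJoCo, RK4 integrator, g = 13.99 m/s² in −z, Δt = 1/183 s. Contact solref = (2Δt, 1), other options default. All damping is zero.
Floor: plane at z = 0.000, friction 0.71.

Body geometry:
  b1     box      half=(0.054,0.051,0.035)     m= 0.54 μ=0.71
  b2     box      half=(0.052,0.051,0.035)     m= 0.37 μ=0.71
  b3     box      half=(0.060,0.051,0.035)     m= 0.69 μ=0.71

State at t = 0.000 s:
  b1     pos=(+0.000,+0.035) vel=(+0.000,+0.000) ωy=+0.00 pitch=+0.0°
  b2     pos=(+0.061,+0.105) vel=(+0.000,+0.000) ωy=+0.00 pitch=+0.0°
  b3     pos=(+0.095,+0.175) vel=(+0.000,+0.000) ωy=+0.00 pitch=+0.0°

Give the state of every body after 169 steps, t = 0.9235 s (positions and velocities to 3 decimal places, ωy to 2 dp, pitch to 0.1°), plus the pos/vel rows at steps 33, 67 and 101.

State at t = 0.9235 s:
  b1     pos=(+0.000,+0.035) vel=(+0.000,+0.000) ωy=+0.00 pitch=+0.0°
  b2     pos=(+0.105,+0.052) vel=(+0.000,+0.000) ωy=+0.00 pitch=+90.0°
  b3     pos=(+0.309,+0.035) vel=(+0.000,+0.000) ωy=+0.00 pitch=+180.0°

Key-timestep trajectory:
   step    t(s)  b1.x    b1.z    b1.vx   b1.vz   b2.x    b2.z    b2.vx   b2.vz   b3.x    b3.z    b3.vx   b3.vz 
     33  0.1803   +0.000  +0.035  +0.000  +0.000   +0.085  +0.087  +0.256  -0.439   +0.162  +0.110  +0.618  -1.155
     67  0.3661   +0.000  +0.035  +0.000  +0.000   +0.128  +0.061  +0.026  +0.006   +0.255  +0.069  +0.358  -0.045
    101  0.5519   +0.000  +0.035  +0.000  +0.000   +0.100  +0.054  -0.058  +0.082   +0.309  +0.035  -0.003  +0.006


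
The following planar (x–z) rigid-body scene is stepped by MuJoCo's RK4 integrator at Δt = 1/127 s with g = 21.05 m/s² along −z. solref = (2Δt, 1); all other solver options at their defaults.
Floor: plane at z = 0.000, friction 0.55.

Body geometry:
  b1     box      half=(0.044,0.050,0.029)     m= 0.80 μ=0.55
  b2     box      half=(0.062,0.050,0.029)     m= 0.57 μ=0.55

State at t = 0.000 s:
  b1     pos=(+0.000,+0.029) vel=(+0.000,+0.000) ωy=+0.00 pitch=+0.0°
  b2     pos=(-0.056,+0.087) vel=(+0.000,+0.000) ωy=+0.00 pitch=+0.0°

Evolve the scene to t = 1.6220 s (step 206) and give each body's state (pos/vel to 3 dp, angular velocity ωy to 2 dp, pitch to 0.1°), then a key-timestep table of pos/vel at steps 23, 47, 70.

State at t = 1.6220 s:
  b1     pos=(+0.000,+0.029) vel=(+0.000,+0.000) ωy=+0.00 pitch=+0.0°
  b2     pos=(-0.118,+0.062) vel=(+0.000,+0.000) ωy=+0.00 pitch=-90.0°

Key-timestep trajectory:
   step    t(s)  b1.x    b1.z    b1.vx   b1.vz   b2.x    b2.z    b2.vx   b2.vz 
     23  0.1811   +0.000  +0.029  +0.000  +0.000   -0.095  +0.067  -0.315  +0.020
     47  0.3701   +0.000  +0.029  +0.000  +0.000   -0.131  +0.067  +0.118  -0.027
     70  0.5512   +0.000  +0.029  +0.000  +0.000   -0.120  +0.062  -0.126  +0.048


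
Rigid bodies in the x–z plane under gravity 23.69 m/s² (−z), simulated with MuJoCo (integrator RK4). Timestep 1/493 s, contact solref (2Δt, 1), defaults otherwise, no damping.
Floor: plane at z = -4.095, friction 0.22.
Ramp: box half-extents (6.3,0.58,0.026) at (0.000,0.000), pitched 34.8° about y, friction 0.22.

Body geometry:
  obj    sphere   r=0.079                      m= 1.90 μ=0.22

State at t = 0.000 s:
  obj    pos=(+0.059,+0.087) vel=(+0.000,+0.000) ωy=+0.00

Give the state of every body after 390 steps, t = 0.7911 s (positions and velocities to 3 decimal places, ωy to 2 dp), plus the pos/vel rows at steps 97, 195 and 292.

State at t = 0.7911 s:
  obj    pos=(+2.541,-1.638) vel=(+6.274,-4.360) ωy=+96.69

Key-timestep trajectory:
   step    t(s)  obj.x    obj.z    obj.vx   obj.vz 
     97  0.1968   +0.213  -0.020  +1.561  -1.085
    195  0.3955   +0.679  -0.344  +3.137  -2.180
    292  0.5923   +1.450  -0.880  +4.697  -3.265


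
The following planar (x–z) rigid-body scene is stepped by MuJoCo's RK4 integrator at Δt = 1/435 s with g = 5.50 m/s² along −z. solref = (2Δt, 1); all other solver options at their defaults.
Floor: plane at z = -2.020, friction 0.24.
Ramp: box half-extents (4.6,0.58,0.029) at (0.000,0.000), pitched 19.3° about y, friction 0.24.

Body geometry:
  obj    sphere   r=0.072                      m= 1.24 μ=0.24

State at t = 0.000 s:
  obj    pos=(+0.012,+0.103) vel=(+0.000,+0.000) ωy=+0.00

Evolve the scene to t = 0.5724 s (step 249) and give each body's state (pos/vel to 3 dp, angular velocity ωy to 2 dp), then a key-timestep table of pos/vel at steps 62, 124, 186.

State at t = 0.5724 s:
  obj    pos=(+0.213,+0.033) vel=(+0.702,-0.246) ωy=+10.32

Key-timestep trajectory:
   step    t(s)  obj.x    obj.z    obj.vx   obj.vz 
     62  0.1425   +0.024  +0.098  +0.175  -0.061
    124  0.2851   +0.062  +0.085  +0.349  -0.122
    186  0.4276   +0.124  +0.064  +0.524  -0.184


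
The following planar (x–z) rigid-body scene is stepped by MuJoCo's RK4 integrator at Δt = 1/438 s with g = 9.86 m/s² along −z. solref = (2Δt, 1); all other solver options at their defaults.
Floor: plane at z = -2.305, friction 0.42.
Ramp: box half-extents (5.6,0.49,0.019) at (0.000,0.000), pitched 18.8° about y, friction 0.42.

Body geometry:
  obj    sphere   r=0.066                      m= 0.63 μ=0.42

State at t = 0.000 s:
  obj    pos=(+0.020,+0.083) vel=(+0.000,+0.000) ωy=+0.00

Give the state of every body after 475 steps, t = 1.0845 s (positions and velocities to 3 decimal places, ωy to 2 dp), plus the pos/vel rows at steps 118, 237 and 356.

State at t = 1.0845 s:
  obj    pos=(+1.284,-0.347) vel=(+2.330,-0.793) ωy=+37.29

Key-timestep trajectory:
   step    t(s)  obj.x    obj.z    obj.vx   obj.vz 
    118  0.2694   +0.098  +0.056  +0.579  -0.197
    237  0.5411   +0.335  -0.024  +1.163  -0.396
    356  0.8128   +0.730  -0.159  +1.746  -0.595


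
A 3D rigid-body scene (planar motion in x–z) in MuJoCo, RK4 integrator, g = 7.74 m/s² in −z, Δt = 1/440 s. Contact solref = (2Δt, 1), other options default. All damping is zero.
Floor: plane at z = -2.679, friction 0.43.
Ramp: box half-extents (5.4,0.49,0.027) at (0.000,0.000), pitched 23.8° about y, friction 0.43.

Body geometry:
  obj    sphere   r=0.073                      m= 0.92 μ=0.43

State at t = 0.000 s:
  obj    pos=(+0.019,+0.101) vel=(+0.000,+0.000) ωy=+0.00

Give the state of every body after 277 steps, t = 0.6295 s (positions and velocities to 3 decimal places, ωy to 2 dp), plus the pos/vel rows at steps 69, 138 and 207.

State at t = 0.6295 s:
  obj    pos=(+0.424,-0.078) vel=(+1.285,-0.567) ωy=+19.24

Key-timestep trajectory:
   step    t(s)  obj.x    obj.z    obj.vx   obj.vz 
     69  0.1568   +0.044  +0.090  +0.320  -0.141
    138  0.3136   +0.119  +0.057  +0.640  -0.282
    207  0.4705   +0.245  +0.001  +0.960  -0.424


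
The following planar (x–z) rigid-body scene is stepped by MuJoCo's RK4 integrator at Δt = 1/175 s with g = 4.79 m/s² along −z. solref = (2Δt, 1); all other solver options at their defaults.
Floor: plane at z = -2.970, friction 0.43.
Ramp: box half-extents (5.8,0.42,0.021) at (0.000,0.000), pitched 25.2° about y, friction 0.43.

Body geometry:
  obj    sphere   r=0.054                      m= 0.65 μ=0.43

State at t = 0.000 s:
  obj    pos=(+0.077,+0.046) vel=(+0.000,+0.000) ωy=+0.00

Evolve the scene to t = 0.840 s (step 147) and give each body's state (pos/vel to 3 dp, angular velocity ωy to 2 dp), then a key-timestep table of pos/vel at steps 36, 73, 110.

State at t = 0.840 s:
  obj    pos=(+0.542,-0.172) vel=(+1.107,-0.521) ωy=+22.66

Key-timestep trajectory:
   step    t(s)  obj.x    obj.z    obj.vx   obj.vz 
     36  0.2057   +0.105  +0.033  +0.271  -0.128
     73  0.4171   +0.192  -0.007  +0.550  -0.259
    110  0.6286   +0.338  -0.076  +0.829  -0.390
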